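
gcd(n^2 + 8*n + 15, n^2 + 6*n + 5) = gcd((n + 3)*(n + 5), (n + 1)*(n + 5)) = n + 5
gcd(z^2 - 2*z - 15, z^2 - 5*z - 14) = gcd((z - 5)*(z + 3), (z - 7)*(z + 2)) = 1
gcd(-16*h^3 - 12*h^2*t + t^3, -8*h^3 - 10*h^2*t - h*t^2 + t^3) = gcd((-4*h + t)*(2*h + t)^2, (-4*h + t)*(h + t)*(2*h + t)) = -8*h^2 - 2*h*t + t^2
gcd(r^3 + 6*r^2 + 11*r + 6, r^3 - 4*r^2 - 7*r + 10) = r + 2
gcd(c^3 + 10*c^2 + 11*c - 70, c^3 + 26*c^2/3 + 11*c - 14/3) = c + 7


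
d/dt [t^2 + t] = 2*t + 1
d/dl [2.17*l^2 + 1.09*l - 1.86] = 4.34*l + 1.09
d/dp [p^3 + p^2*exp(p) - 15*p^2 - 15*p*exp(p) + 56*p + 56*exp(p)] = p^2*exp(p) + 3*p^2 - 13*p*exp(p) - 30*p + 41*exp(p) + 56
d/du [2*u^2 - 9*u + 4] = 4*u - 9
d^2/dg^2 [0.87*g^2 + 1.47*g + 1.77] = 1.74000000000000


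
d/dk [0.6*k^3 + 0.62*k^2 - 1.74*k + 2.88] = 1.8*k^2 + 1.24*k - 1.74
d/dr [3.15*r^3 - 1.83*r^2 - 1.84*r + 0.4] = 9.45*r^2 - 3.66*r - 1.84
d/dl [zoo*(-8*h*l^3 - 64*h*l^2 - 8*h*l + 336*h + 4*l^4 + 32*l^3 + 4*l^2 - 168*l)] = zoo*(h*l^2 + h*l + h + l^3 + l^2 + l + 1)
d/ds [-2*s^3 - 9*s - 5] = -6*s^2 - 9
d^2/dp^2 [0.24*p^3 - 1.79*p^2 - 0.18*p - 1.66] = 1.44*p - 3.58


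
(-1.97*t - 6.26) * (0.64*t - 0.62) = -1.2608*t^2 - 2.785*t + 3.8812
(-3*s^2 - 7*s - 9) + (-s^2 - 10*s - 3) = -4*s^2 - 17*s - 12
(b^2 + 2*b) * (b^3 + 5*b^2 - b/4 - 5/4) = b^5 + 7*b^4 + 39*b^3/4 - 7*b^2/4 - 5*b/2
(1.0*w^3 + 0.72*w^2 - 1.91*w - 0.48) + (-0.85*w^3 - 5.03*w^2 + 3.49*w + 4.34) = 0.15*w^3 - 4.31*w^2 + 1.58*w + 3.86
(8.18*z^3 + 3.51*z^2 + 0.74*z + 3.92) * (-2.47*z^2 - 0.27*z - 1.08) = -20.2046*z^5 - 10.8783*z^4 - 11.6099*z^3 - 13.673*z^2 - 1.8576*z - 4.2336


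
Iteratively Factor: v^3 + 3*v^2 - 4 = (v - 1)*(v^2 + 4*v + 4) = (v - 1)*(v + 2)*(v + 2)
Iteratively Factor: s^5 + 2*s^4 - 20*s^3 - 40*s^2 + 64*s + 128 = (s - 2)*(s^4 + 4*s^3 - 12*s^2 - 64*s - 64) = (s - 2)*(s + 2)*(s^3 + 2*s^2 - 16*s - 32) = (s - 2)*(s + 2)*(s + 4)*(s^2 - 2*s - 8) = (s - 4)*(s - 2)*(s + 2)*(s + 4)*(s + 2)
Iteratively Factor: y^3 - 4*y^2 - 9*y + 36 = (y - 4)*(y^2 - 9) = (y - 4)*(y + 3)*(y - 3)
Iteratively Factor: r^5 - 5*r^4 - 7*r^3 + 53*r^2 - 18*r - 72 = (r - 4)*(r^4 - r^3 - 11*r^2 + 9*r + 18) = (r - 4)*(r + 1)*(r^3 - 2*r^2 - 9*r + 18) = (r - 4)*(r - 3)*(r + 1)*(r^2 + r - 6) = (r - 4)*(r - 3)*(r - 2)*(r + 1)*(r + 3)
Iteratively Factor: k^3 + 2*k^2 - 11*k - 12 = (k + 4)*(k^2 - 2*k - 3) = (k + 1)*(k + 4)*(k - 3)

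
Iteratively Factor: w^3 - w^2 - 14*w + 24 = (w - 2)*(w^2 + w - 12) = (w - 3)*(w - 2)*(w + 4)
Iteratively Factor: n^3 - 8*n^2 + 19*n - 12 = (n - 3)*(n^2 - 5*n + 4) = (n - 4)*(n - 3)*(n - 1)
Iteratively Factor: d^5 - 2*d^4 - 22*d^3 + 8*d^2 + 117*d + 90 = (d - 5)*(d^4 + 3*d^3 - 7*d^2 - 27*d - 18) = (d - 5)*(d + 1)*(d^3 + 2*d^2 - 9*d - 18) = (d - 5)*(d + 1)*(d + 3)*(d^2 - d - 6) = (d - 5)*(d - 3)*(d + 1)*(d + 3)*(d + 2)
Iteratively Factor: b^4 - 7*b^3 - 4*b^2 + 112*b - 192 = (b - 4)*(b^3 - 3*b^2 - 16*b + 48) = (b - 4)*(b + 4)*(b^2 - 7*b + 12) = (b - 4)^2*(b + 4)*(b - 3)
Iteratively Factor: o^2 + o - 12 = (o + 4)*(o - 3)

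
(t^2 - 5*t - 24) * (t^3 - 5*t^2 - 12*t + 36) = t^5 - 10*t^4 - 11*t^3 + 216*t^2 + 108*t - 864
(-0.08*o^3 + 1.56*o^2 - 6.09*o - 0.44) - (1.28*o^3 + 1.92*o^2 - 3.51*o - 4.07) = -1.36*o^3 - 0.36*o^2 - 2.58*o + 3.63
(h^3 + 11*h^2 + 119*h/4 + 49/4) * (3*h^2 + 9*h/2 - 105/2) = 3*h^5 + 75*h^4/2 + 345*h^3/4 - 3255*h^2/8 - 6027*h/4 - 5145/8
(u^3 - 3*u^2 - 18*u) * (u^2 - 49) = u^5 - 3*u^4 - 67*u^3 + 147*u^2 + 882*u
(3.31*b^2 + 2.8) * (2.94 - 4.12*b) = -13.6372*b^3 + 9.7314*b^2 - 11.536*b + 8.232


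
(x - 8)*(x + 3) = x^2 - 5*x - 24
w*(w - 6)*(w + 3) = w^3 - 3*w^2 - 18*w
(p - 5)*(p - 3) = p^2 - 8*p + 15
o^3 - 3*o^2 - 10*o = o*(o - 5)*(o + 2)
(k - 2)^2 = k^2 - 4*k + 4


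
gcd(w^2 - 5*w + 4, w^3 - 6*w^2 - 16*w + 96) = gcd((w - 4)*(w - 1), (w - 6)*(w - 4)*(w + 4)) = w - 4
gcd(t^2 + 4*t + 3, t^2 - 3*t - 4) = t + 1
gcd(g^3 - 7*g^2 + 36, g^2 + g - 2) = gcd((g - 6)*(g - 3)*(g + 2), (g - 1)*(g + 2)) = g + 2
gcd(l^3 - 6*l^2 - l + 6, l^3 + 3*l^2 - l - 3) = l^2 - 1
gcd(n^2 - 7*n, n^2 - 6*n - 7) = n - 7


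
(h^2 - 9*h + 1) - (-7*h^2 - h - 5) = 8*h^2 - 8*h + 6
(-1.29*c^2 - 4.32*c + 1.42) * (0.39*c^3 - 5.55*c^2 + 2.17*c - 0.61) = -0.5031*c^5 + 5.4747*c^4 + 21.7305*c^3 - 16.4685*c^2 + 5.7166*c - 0.8662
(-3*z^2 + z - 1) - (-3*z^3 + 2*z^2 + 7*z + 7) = 3*z^3 - 5*z^2 - 6*z - 8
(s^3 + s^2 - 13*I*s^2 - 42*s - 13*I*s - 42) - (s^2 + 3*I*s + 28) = s^3 - 13*I*s^2 - 42*s - 16*I*s - 70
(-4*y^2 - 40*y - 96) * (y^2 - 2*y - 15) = -4*y^4 - 32*y^3 + 44*y^2 + 792*y + 1440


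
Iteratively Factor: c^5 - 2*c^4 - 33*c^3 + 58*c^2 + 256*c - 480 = (c - 5)*(c^4 + 3*c^3 - 18*c^2 - 32*c + 96) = (c - 5)*(c + 4)*(c^3 - c^2 - 14*c + 24) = (c - 5)*(c + 4)^2*(c^2 - 5*c + 6) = (c - 5)*(c - 2)*(c + 4)^2*(c - 3)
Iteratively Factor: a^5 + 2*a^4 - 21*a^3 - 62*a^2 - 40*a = (a + 1)*(a^4 + a^3 - 22*a^2 - 40*a) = (a + 1)*(a + 4)*(a^3 - 3*a^2 - 10*a) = (a - 5)*(a + 1)*(a + 4)*(a^2 + 2*a) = a*(a - 5)*(a + 1)*(a + 4)*(a + 2)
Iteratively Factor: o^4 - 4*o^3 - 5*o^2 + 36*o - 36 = (o + 3)*(o^3 - 7*o^2 + 16*o - 12) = (o - 3)*(o + 3)*(o^2 - 4*o + 4) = (o - 3)*(o - 2)*(o + 3)*(o - 2)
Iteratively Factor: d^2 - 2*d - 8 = (d - 4)*(d + 2)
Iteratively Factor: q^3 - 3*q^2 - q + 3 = (q - 3)*(q^2 - 1) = (q - 3)*(q + 1)*(q - 1)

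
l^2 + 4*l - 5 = (l - 1)*(l + 5)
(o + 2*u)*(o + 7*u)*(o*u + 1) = o^3*u + 9*o^2*u^2 + o^2 + 14*o*u^3 + 9*o*u + 14*u^2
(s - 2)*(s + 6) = s^2 + 4*s - 12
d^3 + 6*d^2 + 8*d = d*(d + 2)*(d + 4)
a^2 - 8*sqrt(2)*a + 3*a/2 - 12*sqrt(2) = (a + 3/2)*(a - 8*sqrt(2))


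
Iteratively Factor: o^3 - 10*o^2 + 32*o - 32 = (o - 4)*(o^2 - 6*o + 8) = (o - 4)*(o - 2)*(o - 4)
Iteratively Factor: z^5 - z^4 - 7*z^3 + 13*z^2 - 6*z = (z - 2)*(z^4 + z^3 - 5*z^2 + 3*z) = z*(z - 2)*(z^3 + z^2 - 5*z + 3) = z*(z - 2)*(z - 1)*(z^2 + 2*z - 3) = z*(z - 2)*(z - 1)*(z + 3)*(z - 1)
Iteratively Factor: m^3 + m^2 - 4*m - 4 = (m + 2)*(m^2 - m - 2) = (m + 1)*(m + 2)*(m - 2)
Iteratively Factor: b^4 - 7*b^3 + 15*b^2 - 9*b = (b)*(b^3 - 7*b^2 + 15*b - 9) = b*(b - 3)*(b^2 - 4*b + 3) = b*(b - 3)*(b - 1)*(b - 3)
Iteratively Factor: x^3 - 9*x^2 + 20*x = (x - 5)*(x^2 - 4*x) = x*(x - 5)*(x - 4)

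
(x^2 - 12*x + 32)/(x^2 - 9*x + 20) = (x - 8)/(x - 5)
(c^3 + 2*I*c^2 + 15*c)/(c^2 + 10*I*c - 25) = c*(c - 3*I)/(c + 5*I)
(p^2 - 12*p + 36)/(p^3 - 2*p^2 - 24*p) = (p - 6)/(p*(p + 4))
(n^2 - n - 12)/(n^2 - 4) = (n^2 - n - 12)/(n^2 - 4)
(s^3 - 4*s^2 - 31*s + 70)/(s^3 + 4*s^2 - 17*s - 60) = (s^2 - 9*s + 14)/(s^2 - s - 12)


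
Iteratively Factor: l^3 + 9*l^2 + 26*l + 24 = (l + 2)*(l^2 + 7*l + 12) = (l + 2)*(l + 4)*(l + 3)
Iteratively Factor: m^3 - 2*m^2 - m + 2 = (m - 2)*(m^2 - 1) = (m - 2)*(m + 1)*(m - 1)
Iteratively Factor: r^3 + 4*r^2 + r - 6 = (r - 1)*(r^2 + 5*r + 6) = (r - 1)*(r + 3)*(r + 2)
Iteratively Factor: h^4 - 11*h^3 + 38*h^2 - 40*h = (h)*(h^3 - 11*h^2 + 38*h - 40) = h*(h - 4)*(h^2 - 7*h + 10) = h*(h - 4)*(h - 2)*(h - 5)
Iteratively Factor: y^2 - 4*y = (y)*(y - 4)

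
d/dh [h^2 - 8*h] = 2*h - 8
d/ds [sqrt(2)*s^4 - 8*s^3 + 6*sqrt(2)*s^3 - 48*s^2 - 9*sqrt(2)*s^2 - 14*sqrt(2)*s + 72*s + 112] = 4*sqrt(2)*s^3 - 24*s^2 + 18*sqrt(2)*s^2 - 96*s - 18*sqrt(2)*s - 14*sqrt(2) + 72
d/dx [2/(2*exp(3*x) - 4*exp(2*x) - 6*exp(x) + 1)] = (-12*exp(2*x) + 16*exp(x) + 12)*exp(x)/(2*exp(3*x) - 4*exp(2*x) - 6*exp(x) + 1)^2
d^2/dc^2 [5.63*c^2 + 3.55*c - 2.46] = 11.2600000000000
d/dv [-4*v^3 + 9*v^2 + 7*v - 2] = -12*v^2 + 18*v + 7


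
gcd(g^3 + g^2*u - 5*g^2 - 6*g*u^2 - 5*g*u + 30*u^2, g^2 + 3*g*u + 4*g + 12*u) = g + 3*u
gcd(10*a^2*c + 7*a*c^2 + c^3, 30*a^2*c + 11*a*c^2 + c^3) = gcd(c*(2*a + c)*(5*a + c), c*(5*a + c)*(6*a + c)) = 5*a*c + c^2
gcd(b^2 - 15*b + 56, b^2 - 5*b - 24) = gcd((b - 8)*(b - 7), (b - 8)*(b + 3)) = b - 8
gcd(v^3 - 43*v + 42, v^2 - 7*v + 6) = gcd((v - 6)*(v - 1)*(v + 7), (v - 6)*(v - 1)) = v^2 - 7*v + 6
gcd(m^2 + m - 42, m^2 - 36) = m - 6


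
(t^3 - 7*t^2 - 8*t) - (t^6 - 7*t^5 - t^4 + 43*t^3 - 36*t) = -t^6 + 7*t^5 + t^4 - 42*t^3 - 7*t^2 + 28*t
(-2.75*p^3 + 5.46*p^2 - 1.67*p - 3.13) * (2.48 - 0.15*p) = 0.4125*p^4 - 7.639*p^3 + 13.7913*p^2 - 3.6721*p - 7.7624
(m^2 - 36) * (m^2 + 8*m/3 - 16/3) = m^4 + 8*m^3/3 - 124*m^2/3 - 96*m + 192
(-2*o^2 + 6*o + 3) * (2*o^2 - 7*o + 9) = -4*o^4 + 26*o^3 - 54*o^2 + 33*o + 27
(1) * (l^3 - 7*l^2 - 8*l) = l^3 - 7*l^2 - 8*l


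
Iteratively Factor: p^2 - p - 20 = (p - 5)*(p + 4)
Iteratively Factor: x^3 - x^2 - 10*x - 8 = (x + 1)*(x^2 - 2*x - 8) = (x - 4)*(x + 1)*(x + 2)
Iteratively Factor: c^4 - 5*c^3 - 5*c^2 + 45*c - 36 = (c - 3)*(c^3 - 2*c^2 - 11*c + 12) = (c - 3)*(c - 1)*(c^2 - c - 12) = (c - 3)*(c - 1)*(c + 3)*(c - 4)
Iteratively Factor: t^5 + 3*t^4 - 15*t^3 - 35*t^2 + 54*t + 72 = (t + 1)*(t^4 + 2*t^3 - 17*t^2 - 18*t + 72) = (t - 2)*(t + 1)*(t^3 + 4*t^2 - 9*t - 36) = (t - 2)*(t + 1)*(t + 3)*(t^2 + t - 12) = (t - 2)*(t + 1)*(t + 3)*(t + 4)*(t - 3)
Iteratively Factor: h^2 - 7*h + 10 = (h - 5)*(h - 2)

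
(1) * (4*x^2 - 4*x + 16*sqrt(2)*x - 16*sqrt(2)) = 4*x^2 - 4*x + 16*sqrt(2)*x - 16*sqrt(2)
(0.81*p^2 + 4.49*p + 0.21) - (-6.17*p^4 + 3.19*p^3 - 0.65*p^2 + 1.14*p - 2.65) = 6.17*p^4 - 3.19*p^3 + 1.46*p^2 + 3.35*p + 2.86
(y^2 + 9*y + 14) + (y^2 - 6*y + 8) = 2*y^2 + 3*y + 22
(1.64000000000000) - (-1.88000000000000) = 3.52000000000000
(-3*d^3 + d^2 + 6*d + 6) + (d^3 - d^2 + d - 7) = -2*d^3 + 7*d - 1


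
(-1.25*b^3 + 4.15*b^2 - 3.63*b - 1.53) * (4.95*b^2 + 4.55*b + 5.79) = -6.1875*b^5 + 14.855*b^4 - 6.3235*b^3 - 0.0614999999999997*b^2 - 27.9792*b - 8.8587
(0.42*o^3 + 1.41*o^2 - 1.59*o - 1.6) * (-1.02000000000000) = -0.4284*o^3 - 1.4382*o^2 + 1.6218*o + 1.632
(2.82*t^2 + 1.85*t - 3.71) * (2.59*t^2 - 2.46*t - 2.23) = 7.3038*t^4 - 2.1457*t^3 - 20.4485*t^2 + 5.0011*t + 8.2733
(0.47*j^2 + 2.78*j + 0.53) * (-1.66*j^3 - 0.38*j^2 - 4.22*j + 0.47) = -0.7802*j^5 - 4.7934*j^4 - 3.9196*j^3 - 11.7121*j^2 - 0.93*j + 0.2491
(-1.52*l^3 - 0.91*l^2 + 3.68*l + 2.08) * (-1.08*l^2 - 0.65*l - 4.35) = 1.6416*l^5 + 1.9708*l^4 + 3.2291*l^3 - 0.679900000000001*l^2 - 17.36*l - 9.048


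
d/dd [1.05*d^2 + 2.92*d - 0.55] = 2.1*d + 2.92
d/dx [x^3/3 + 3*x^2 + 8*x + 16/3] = x^2 + 6*x + 8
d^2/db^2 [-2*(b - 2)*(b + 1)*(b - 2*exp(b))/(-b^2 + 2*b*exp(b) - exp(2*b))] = 4*(-2*b^3*exp(2*b) - b^2*exp(3*b) + 4*b^2*exp(2*b) + 5*b*exp(3*b) - b*exp(2*b) - 2*b - 2*exp(3*b) - 9*exp(2*b) + 8*exp(b))/(b^4 - 4*b^3*exp(b) + 6*b^2*exp(2*b) - 4*b*exp(3*b) + exp(4*b))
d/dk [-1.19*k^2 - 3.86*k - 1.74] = -2.38*k - 3.86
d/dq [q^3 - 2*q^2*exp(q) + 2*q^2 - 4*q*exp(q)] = -2*q^2*exp(q) + 3*q^2 - 8*q*exp(q) + 4*q - 4*exp(q)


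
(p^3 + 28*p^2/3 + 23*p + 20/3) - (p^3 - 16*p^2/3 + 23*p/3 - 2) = 44*p^2/3 + 46*p/3 + 26/3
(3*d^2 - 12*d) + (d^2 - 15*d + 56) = 4*d^2 - 27*d + 56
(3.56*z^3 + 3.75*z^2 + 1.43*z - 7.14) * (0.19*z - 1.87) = 0.6764*z^4 - 5.9447*z^3 - 6.7408*z^2 - 4.0307*z + 13.3518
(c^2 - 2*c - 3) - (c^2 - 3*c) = c - 3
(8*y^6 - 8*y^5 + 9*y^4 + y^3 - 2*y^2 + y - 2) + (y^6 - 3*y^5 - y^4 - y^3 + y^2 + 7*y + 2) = 9*y^6 - 11*y^5 + 8*y^4 - y^2 + 8*y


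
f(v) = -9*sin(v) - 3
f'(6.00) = -8.64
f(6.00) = -0.49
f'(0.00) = -9.00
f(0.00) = -3.00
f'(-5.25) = -4.61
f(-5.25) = -10.73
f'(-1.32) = -2.23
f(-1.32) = 5.72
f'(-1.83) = 2.31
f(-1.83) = 5.70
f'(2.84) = 8.59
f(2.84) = -5.67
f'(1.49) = -0.73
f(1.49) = -11.97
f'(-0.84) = -6.01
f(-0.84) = 3.70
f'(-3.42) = 8.65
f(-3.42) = -5.47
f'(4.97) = -2.29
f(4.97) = 5.70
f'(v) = -9*cos(v)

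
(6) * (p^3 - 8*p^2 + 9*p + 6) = 6*p^3 - 48*p^2 + 54*p + 36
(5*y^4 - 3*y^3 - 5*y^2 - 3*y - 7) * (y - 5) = 5*y^5 - 28*y^4 + 10*y^3 + 22*y^2 + 8*y + 35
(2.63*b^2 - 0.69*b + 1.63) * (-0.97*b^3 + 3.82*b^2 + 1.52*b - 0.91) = -2.5511*b^5 + 10.7159*b^4 - 0.2193*b^3 + 2.7845*b^2 + 3.1055*b - 1.4833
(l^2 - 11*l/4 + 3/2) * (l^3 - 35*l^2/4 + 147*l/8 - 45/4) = l^5 - 23*l^4/2 + 703*l^3/16 - 2397*l^2/32 + 117*l/2 - 135/8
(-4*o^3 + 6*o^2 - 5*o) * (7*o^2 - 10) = -28*o^5 + 42*o^4 + 5*o^3 - 60*o^2 + 50*o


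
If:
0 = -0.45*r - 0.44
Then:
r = -0.98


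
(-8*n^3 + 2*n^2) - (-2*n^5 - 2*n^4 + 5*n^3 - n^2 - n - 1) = 2*n^5 + 2*n^4 - 13*n^3 + 3*n^2 + n + 1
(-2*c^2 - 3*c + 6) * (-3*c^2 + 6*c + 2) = 6*c^4 - 3*c^3 - 40*c^2 + 30*c + 12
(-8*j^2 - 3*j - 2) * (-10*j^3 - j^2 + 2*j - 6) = 80*j^5 + 38*j^4 + 7*j^3 + 44*j^2 + 14*j + 12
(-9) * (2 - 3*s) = 27*s - 18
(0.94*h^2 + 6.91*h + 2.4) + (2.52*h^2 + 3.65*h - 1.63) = 3.46*h^2 + 10.56*h + 0.77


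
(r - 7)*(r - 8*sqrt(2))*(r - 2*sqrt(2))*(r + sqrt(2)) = r^4 - 9*sqrt(2)*r^3 - 7*r^3 + 12*r^2 + 63*sqrt(2)*r^2 - 84*r + 32*sqrt(2)*r - 224*sqrt(2)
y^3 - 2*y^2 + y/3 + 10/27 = (y - 5/3)*(y - 2/3)*(y + 1/3)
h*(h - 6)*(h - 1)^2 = h^4 - 8*h^3 + 13*h^2 - 6*h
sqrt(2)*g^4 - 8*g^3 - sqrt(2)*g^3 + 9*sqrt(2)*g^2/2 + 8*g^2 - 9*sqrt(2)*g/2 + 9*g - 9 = (g - 1)*(g - 3*sqrt(2))*(g - 3*sqrt(2)/2)*(sqrt(2)*g + 1)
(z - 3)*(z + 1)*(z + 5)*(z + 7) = z^4 + 10*z^3 + 8*z^2 - 106*z - 105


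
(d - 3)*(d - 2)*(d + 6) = d^3 + d^2 - 24*d + 36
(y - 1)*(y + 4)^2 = y^3 + 7*y^2 + 8*y - 16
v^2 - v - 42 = (v - 7)*(v + 6)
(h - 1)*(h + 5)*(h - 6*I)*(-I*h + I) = -I*h^4 - 6*h^3 - 3*I*h^3 - 18*h^2 + 9*I*h^2 + 54*h - 5*I*h - 30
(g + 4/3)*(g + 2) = g^2 + 10*g/3 + 8/3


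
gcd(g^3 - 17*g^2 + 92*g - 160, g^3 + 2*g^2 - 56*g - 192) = g - 8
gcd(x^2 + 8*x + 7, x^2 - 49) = x + 7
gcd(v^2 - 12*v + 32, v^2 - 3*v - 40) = v - 8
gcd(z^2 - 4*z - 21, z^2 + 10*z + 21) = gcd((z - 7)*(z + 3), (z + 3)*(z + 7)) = z + 3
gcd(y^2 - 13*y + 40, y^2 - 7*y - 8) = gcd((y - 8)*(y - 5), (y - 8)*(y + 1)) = y - 8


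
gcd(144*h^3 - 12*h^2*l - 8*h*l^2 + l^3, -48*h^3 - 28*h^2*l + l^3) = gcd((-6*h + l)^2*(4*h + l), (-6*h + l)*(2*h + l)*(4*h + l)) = 24*h^2 + 2*h*l - l^2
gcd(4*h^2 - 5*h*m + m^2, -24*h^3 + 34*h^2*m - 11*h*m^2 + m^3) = 4*h^2 - 5*h*m + m^2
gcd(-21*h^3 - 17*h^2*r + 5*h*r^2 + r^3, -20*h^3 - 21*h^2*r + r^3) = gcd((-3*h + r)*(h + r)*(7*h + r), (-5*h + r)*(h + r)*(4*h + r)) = h + r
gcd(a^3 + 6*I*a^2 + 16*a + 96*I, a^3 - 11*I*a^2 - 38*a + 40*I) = a - 4*I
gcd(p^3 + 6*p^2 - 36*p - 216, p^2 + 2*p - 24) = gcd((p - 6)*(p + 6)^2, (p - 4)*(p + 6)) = p + 6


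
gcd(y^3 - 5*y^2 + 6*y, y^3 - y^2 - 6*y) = y^2 - 3*y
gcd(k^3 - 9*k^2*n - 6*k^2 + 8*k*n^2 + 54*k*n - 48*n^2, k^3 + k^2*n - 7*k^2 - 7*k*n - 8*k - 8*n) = 1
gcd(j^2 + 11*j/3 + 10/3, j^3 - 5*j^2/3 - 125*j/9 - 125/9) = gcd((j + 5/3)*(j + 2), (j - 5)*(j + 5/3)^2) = j + 5/3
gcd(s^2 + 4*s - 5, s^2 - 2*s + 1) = s - 1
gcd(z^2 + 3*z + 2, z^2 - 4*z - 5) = z + 1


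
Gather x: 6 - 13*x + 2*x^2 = 2*x^2 - 13*x + 6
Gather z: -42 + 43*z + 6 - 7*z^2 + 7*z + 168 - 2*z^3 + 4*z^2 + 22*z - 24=-2*z^3 - 3*z^2 + 72*z + 108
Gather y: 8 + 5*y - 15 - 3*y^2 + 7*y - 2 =-3*y^2 + 12*y - 9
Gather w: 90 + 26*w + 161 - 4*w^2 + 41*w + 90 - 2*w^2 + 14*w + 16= -6*w^2 + 81*w + 357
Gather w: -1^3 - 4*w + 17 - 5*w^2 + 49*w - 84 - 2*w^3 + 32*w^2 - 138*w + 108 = -2*w^3 + 27*w^2 - 93*w + 40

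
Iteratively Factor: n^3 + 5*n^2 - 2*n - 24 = (n - 2)*(n^2 + 7*n + 12) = (n - 2)*(n + 4)*(n + 3)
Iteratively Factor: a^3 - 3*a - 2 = (a + 1)*(a^2 - a - 2) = (a - 2)*(a + 1)*(a + 1)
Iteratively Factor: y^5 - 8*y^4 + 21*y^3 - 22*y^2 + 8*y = (y - 4)*(y^4 - 4*y^3 + 5*y^2 - 2*y) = (y - 4)*(y - 1)*(y^3 - 3*y^2 + 2*y) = (y - 4)*(y - 1)^2*(y^2 - 2*y) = (y - 4)*(y - 2)*(y - 1)^2*(y)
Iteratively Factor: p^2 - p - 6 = (p - 3)*(p + 2)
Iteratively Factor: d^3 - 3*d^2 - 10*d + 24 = (d + 3)*(d^2 - 6*d + 8) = (d - 2)*(d + 3)*(d - 4)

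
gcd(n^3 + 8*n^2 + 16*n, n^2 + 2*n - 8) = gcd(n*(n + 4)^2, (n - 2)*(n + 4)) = n + 4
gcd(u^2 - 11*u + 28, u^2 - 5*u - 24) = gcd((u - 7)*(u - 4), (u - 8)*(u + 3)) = 1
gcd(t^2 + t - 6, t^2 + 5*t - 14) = t - 2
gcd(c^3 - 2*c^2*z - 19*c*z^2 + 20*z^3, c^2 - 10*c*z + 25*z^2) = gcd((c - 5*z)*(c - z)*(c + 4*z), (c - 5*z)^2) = -c + 5*z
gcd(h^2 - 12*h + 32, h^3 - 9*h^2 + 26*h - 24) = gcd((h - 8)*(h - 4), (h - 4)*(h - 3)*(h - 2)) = h - 4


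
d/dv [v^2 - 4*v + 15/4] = 2*v - 4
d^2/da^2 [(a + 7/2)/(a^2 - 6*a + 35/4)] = 16*((5 - 6*a)*(4*a^2 - 24*a + 35) + 16*(a - 3)^2*(2*a + 7))/(4*a^2 - 24*a + 35)^3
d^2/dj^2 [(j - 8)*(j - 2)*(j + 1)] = 6*j - 18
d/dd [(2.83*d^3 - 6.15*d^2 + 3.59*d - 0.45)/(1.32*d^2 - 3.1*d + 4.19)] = (3.7356*d^4 - 17.546*d^3 + 49.8993*d^2 - 50.349*d + 13.6471)/(1.7424*d^4 - 8.184*d^3 + 20.6716*d^2 - 25.978*d + 17.5561)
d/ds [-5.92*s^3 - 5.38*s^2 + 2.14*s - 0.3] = -17.76*s^2 - 10.76*s + 2.14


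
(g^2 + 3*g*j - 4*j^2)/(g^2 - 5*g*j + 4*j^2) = (g + 4*j)/(g - 4*j)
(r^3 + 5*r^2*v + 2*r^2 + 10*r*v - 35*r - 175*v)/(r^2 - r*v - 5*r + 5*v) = (r^2 + 5*r*v + 7*r + 35*v)/(r - v)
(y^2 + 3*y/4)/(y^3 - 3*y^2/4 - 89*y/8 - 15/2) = 2*y/(2*y^2 - 3*y - 20)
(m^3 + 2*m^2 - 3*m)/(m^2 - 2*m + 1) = m*(m + 3)/(m - 1)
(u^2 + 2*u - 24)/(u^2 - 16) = (u + 6)/(u + 4)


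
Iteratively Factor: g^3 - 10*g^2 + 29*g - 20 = (g - 4)*(g^2 - 6*g + 5) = (g - 4)*(g - 1)*(g - 5)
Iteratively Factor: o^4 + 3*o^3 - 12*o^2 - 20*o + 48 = (o - 2)*(o^3 + 5*o^2 - 2*o - 24) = (o - 2)*(o + 4)*(o^2 + o - 6) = (o - 2)*(o + 3)*(o + 4)*(o - 2)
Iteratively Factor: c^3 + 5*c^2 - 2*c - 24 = (c + 3)*(c^2 + 2*c - 8) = (c + 3)*(c + 4)*(c - 2)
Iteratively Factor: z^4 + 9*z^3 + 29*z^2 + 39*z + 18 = (z + 3)*(z^3 + 6*z^2 + 11*z + 6) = (z + 3)^2*(z^2 + 3*z + 2) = (z + 2)*(z + 3)^2*(z + 1)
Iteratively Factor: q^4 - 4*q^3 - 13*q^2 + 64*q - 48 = (q - 3)*(q^3 - q^2 - 16*q + 16) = (q - 3)*(q - 1)*(q^2 - 16) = (q - 3)*(q - 1)*(q + 4)*(q - 4)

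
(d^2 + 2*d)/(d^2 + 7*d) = (d + 2)/(d + 7)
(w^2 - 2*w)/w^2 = (w - 2)/w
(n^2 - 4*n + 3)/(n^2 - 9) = (n - 1)/(n + 3)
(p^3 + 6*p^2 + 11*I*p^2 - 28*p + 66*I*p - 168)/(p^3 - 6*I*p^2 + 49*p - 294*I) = (p^2 + p*(6 + 4*I) + 24*I)/(p^2 - 13*I*p - 42)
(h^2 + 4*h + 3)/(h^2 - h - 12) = (h + 1)/(h - 4)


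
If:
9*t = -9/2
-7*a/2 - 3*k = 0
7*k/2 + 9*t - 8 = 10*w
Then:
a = -120*w/49 - 150/49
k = 20*w/7 + 25/7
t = -1/2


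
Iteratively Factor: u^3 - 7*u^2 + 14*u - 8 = (u - 4)*(u^2 - 3*u + 2) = (u - 4)*(u - 2)*(u - 1)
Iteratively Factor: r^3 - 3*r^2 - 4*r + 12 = (r - 3)*(r^2 - 4) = (r - 3)*(r + 2)*(r - 2)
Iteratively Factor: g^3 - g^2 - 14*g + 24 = (g - 2)*(g^2 + g - 12) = (g - 3)*(g - 2)*(g + 4)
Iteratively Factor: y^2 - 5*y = (y - 5)*(y)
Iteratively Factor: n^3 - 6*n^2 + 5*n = (n - 5)*(n^2 - n) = n*(n - 5)*(n - 1)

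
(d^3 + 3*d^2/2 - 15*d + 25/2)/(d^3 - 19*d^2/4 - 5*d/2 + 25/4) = 2*(2*d^2 + 5*d - 25)/(4*d^2 - 15*d - 25)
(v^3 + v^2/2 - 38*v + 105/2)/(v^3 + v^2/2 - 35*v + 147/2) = (2*v^2 - 13*v + 15)/(2*v^2 - 13*v + 21)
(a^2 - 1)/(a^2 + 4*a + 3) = (a - 1)/(a + 3)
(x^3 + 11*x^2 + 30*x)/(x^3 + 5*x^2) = (x + 6)/x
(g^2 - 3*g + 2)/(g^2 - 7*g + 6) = (g - 2)/(g - 6)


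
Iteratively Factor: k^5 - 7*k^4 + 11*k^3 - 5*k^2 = (k)*(k^4 - 7*k^3 + 11*k^2 - 5*k) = k^2*(k^3 - 7*k^2 + 11*k - 5) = k^2*(k - 5)*(k^2 - 2*k + 1) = k^2*(k - 5)*(k - 1)*(k - 1)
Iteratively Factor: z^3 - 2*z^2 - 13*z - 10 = (z - 5)*(z^2 + 3*z + 2) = (z - 5)*(z + 1)*(z + 2)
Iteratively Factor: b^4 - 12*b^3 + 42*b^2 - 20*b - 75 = (b - 5)*(b^3 - 7*b^2 + 7*b + 15) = (b - 5)*(b - 3)*(b^2 - 4*b - 5) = (b - 5)^2*(b - 3)*(b + 1)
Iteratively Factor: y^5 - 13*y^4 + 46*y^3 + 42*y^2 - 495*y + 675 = (y + 3)*(y^4 - 16*y^3 + 94*y^2 - 240*y + 225) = (y - 5)*(y + 3)*(y^3 - 11*y^2 + 39*y - 45) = (y - 5)*(y - 3)*(y + 3)*(y^2 - 8*y + 15) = (y - 5)*(y - 3)^2*(y + 3)*(y - 5)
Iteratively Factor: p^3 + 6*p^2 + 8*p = (p + 4)*(p^2 + 2*p) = (p + 2)*(p + 4)*(p)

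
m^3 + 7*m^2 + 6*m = m*(m + 1)*(m + 6)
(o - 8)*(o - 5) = o^2 - 13*o + 40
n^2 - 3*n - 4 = (n - 4)*(n + 1)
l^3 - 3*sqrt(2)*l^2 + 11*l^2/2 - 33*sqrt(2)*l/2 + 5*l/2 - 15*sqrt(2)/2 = (l + 1/2)*(l + 5)*(l - 3*sqrt(2))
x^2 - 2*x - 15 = (x - 5)*(x + 3)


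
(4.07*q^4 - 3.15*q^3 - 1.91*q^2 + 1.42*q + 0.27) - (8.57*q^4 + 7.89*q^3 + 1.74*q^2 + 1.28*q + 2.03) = -4.5*q^4 - 11.04*q^3 - 3.65*q^2 + 0.14*q - 1.76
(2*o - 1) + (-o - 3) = o - 4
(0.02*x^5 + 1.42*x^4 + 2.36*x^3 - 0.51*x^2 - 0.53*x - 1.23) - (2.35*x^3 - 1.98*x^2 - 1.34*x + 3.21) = 0.02*x^5 + 1.42*x^4 + 0.00999999999999979*x^3 + 1.47*x^2 + 0.81*x - 4.44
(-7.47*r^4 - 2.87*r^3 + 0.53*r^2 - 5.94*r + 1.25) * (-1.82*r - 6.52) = 13.5954*r^5 + 53.9278*r^4 + 17.7478*r^3 + 7.3552*r^2 + 36.4538*r - 8.15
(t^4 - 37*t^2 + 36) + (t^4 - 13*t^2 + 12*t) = 2*t^4 - 50*t^2 + 12*t + 36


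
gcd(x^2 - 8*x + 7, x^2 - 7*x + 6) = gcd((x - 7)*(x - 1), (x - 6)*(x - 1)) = x - 1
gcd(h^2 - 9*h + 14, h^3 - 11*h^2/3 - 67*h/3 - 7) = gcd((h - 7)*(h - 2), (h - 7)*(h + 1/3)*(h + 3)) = h - 7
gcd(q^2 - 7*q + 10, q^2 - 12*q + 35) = q - 5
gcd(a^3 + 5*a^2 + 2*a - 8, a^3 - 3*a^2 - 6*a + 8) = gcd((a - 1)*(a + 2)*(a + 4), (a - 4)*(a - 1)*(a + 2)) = a^2 + a - 2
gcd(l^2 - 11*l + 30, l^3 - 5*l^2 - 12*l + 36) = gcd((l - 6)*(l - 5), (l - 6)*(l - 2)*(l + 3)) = l - 6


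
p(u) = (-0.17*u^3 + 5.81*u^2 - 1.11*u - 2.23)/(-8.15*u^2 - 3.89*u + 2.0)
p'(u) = (16.3*u + 3.89)*(-0.17*u^3 + 5.81*u^2 - 1.11*u - 2.23)/(-8.15*u^2 - 3.89*u + 2.0)^2 + (-0.51*u^2 + 11.62*u - 1.11)/(-8.15*u^2 - 3.89*u + 2.0) = (1.3855*u^4 + 1.32260000000001*u^3 - 32.6674*u^2 - 13.109*u - 10.8947)/(66.4225*u^4 + 63.407*u^3 - 17.4679*u^2 - 15.56*u + 4.0)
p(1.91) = -0.45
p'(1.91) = -0.10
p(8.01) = -0.50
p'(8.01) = 0.01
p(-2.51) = -1.01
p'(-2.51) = -0.10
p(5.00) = -0.53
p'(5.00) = 0.00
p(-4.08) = -0.94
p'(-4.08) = -0.01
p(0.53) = 0.52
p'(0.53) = -4.83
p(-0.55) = 0.10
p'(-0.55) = -4.87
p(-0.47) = -0.20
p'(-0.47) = -2.92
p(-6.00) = -0.93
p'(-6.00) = 0.01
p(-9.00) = -0.97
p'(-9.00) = 0.01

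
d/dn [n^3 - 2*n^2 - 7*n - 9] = 3*n^2 - 4*n - 7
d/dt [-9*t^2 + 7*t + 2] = 7 - 18*t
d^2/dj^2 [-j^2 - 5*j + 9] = -2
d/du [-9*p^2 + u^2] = 2*u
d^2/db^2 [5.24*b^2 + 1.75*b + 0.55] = 10.4800000000000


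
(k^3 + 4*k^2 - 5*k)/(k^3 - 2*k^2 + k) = (k + 5)/(k - 1)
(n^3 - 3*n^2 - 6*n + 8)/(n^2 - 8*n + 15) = (n^3 - 3*n^2 - 6*n + 8)/(n^2 - 8*n + 15)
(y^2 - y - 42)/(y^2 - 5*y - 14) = (y + 6)/(y + 2)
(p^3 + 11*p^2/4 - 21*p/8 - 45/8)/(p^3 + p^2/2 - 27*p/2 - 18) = (8*p^2 - 2*p - 15)/(4*(2*p^2 - 5*p - 12))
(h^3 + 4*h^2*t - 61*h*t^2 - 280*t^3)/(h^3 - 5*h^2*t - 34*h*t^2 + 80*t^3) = (-h - 7*t)/(-h + 2*t)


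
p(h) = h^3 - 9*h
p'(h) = 3*h^2 - 9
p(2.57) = -6.16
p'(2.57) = 10.81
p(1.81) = -10.36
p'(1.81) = 0.83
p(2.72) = -4.36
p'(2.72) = 13.20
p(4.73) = 63.25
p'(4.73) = 58.12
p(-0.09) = 0.81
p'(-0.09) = -8.98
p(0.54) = -4.70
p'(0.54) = -8.13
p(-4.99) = -79.34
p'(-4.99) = 65.70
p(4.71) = 62.10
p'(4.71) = 57.55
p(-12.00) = -1620.00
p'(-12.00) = 423.00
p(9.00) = 648.00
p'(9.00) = 234.00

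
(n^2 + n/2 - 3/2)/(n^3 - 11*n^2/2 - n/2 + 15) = (n - 1)/(n^2 - 7*n + 10)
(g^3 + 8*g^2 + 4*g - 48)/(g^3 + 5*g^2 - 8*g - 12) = (g + 4)/(g + 1)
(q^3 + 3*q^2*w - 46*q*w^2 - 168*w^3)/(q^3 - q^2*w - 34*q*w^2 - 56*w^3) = (q + 6*w)/(q + 2*w)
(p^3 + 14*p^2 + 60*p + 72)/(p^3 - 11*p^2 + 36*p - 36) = (p^3 + 14*p^2 + 60*p + 72)/(p^3 - 11*p^2 + 36*p - 36)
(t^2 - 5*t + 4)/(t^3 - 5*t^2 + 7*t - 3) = (t - 4)/(t^2 - 4*t + 3)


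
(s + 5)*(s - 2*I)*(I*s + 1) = I*s^3 + 3*s^2 + 5*I*s^2 + 15*s - 2*I*s - 10*I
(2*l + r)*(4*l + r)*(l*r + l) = 8*l^3*r + 8*l^3 + 6*l^2*r^2 + 6*l^2*r + l*r^3 + l*r^2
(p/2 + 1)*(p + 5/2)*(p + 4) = p^3/2 + 17*p^2/4 + 23*p/2 + 10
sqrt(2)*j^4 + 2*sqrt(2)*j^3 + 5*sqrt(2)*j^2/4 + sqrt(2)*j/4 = j*(j + 1/2)*(j + 1)*(sqrt(2)*j + sqrt(2)/2)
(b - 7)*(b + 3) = b^2 - 4*b - 21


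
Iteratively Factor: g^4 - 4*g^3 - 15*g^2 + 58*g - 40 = (g + 4)*(g^3 - 8*g^2 + 17*g - 10) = (g - 5)*(g + 4)*(g^2 - 3*g + 2) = (g - 5)*(g - 1)*(g + 4)*(g - 2)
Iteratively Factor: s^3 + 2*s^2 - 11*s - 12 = (s + 1)*(s^2 + s - 12) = (s + 1)*(s + 4)*(s - 3)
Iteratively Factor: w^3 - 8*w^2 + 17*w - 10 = (w - 5)*(w^2 - 3*w + 2) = (w - 5)*(w - 1)*(w - 2)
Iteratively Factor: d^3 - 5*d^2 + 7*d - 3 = (d - 1)*(d^2 - 4*d + 3) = (d - 3)*(d - 1)*(d - 1)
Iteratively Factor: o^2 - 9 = (o - 3)*(o + 3)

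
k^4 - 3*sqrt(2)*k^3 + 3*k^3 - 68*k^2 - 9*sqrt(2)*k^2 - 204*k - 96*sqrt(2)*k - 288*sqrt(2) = (k + 3)*(k - 8*sqrt(2))*(k + 2*sqrt(2))*(k + 3*sqrt(2))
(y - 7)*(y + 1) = y^2 - 6*y - 7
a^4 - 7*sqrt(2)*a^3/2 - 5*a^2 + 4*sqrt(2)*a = a*(a - 4*sqrt(2))*(a - sqrt(2)/2)*(a + sqrt(2))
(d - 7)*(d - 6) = d^2 - 13*d + 42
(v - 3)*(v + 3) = v^2 - 9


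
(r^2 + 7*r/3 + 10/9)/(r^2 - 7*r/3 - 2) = (r + 5/3)/(r - 3)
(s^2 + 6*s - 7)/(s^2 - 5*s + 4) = (s + 7)/(s - 4)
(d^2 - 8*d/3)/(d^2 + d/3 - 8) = d/(d + 3)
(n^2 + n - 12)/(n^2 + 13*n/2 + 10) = 2*(n - 3)/(2*n + 5)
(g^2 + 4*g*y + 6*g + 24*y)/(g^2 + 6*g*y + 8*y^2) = (g + 6)/(g + 2*y)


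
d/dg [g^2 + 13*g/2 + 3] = 2*g + 13/2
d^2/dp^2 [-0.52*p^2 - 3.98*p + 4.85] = -1.04000000000000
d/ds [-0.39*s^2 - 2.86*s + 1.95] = -0.78*s - 2.86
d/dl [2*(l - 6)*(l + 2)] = 4*l - 8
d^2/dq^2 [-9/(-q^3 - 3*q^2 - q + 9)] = 18*(-3*(q + 1)*(q^3 + 3*q^2 + q - 9) + (3*q^2 + 6*q + 1)^2)/(q^3 + 3*q^2 + q - 9)^3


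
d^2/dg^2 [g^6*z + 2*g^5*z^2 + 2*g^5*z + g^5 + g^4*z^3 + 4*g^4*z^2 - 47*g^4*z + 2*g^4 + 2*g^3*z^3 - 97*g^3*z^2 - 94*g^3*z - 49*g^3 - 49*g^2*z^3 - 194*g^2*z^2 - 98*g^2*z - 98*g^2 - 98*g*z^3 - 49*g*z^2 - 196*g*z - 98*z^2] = 30*g^4*z + 40*g^3*z^2 + 40*g^3*z + 20*g^3 + 12*g^2*z^3 + 48*g^2*z^2 - 564*g^2*z + 24*g^2 + 12*g*z^3 - 582*g*z^2 - 564*g*z - 294*g - 98*z^3 - 388*z^2 - 196*z - 196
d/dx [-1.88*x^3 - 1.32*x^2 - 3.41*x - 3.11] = -5.64*x^2 - 2.64*x - 3.41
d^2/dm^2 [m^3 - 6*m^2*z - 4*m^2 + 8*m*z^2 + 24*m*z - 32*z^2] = 6*m - 12*z - 8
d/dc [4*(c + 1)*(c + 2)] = 8*c + 12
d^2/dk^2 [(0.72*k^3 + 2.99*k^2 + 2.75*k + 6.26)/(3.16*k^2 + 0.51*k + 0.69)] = (-7.105427357601e-15*k^5 + 2.8421709430404e-14*k^4 + 42.5182*k^3 + 337.462968*k^2 + 26.611848*k - 23.130528)/(31.554496*k^6 + 15.277968*k^5 + 23.13594*k^4 + 6.804675*k^3 + 5.051835*k^2 + 0.728433*k + 0.328509)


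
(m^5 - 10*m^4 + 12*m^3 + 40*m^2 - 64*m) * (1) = m^5 - 10*m^4 + 12*m^3 + 40*m^2 - 64*m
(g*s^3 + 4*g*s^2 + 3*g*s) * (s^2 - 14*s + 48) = g*s^5 - 10*g*s^4 - 5*g*s^3 + 150*g*s^2 + 144*g*s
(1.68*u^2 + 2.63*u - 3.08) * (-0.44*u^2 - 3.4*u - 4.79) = -0.7392*u^4 - 6.8692*u^3 - 15.634*u^2 - 2.1257*u + 14.7532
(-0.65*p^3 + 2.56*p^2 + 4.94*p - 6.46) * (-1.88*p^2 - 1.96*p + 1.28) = 1.222*p^5 - 3.5388*p^4 - 15.1368*p^3 + 5.7392*p^2 + 18.9848*p - 8.2688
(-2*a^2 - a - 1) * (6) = -12*a^2 - 6*a - 6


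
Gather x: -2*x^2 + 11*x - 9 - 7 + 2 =-2*x^2 + 11*x - 14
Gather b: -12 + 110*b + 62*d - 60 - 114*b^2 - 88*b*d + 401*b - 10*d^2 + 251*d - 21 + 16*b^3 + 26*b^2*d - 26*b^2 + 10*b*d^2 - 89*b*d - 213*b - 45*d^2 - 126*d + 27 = 16*b^3 + b^2*(26*d - 140) + b*(10*d^2 - 177*d + 298) - 55*d^2 + 187*d - 66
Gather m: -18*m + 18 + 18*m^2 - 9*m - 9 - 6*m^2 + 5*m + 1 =12*m^2 - 22*m + 10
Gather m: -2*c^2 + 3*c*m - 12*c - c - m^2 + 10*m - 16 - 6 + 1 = -2*c^2 - 13*c - m^2 + m*(3*c + 10) - 21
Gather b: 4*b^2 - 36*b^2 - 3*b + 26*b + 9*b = -32*b^2 + 32*b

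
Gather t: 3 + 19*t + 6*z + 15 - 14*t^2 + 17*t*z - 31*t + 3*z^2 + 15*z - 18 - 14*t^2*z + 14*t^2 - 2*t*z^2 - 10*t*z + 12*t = -14*t^2*z + t*(-2*z^2 + 7*z) + 3*z^2 + 21*z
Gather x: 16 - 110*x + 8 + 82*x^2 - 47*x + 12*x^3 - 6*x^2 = 12*x^3 + 76*x^2 - 157*x + 24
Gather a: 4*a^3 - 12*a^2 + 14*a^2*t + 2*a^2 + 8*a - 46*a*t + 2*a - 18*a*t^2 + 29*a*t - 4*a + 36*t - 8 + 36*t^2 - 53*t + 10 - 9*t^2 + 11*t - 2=4*a^3 + a^2*(14*t - 10) + a*(-18*t^2 - 17*t + 6) + 27*t^2 - 6*t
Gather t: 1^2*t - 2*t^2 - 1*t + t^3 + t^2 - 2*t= t^3 - t^2 - 2*t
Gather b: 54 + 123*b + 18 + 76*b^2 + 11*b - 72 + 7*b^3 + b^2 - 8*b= 7*b^3 + 77*b^2 + 126*b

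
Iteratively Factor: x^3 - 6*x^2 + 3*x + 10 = (x - 2)*(x^2 - 4*x - 5) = (x - 5)*(x - 2)*(x + 1)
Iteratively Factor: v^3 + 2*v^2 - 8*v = (v + 4)*(v^2 - 2*v) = v*(v + 4)*(v - 2)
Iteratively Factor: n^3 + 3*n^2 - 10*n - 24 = (n + 4)*(n^2 - n - 6) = (n - 3)*(n + 4)*(n + 2)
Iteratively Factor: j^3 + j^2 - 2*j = (j)*(j^2 + j - 2) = j*(j + 2)*(j - 1)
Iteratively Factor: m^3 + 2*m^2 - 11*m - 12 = (m + 4)*(m^2 - 2*m - 3) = (m - 3)*(m + 4)*(m + 1)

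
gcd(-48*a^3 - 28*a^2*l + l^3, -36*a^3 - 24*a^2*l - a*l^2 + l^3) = 12*a^2 + 4*a*l - l^2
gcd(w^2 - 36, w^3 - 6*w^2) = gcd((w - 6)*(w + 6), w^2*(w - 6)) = w - 6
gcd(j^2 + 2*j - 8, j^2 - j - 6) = 1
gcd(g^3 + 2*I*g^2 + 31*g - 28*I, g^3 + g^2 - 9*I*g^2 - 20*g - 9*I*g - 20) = g - 4*I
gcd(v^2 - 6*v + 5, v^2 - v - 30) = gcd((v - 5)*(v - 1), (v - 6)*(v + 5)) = 1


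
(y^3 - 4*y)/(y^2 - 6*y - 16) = y*(y - 2)/(y - 8)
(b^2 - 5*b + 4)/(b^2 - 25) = (b^2 - 5*b + 4)/(b^2 - 25)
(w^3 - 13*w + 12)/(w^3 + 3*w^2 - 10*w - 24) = (w - 1)/(w + 2)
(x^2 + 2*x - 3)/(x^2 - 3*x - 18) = (x - 1)/(x - 6)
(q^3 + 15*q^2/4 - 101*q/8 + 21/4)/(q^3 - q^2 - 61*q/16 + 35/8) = 2*(2*q^2 + 11*q - 6)/(4*q^2 + 3*q - 10)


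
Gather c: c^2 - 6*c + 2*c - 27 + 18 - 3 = c^2 - 4*c - 12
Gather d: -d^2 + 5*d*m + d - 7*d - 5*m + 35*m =-d^2 + d*(5*m - 6) + 30*m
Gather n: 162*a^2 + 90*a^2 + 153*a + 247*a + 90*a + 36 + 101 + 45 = 252*a^2 + 490*a + 182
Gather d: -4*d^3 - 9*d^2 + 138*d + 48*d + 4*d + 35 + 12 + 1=-4*d^3 - 9*d^2 + 190*d + 48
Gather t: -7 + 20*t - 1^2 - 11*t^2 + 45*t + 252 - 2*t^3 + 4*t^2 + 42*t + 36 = -2*t^3 - 7*t^2 + 107*t + 280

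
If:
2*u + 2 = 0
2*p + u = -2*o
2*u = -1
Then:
No Solution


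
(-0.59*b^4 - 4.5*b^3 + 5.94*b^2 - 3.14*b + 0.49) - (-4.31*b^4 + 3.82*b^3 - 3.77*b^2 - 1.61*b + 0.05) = 3.72*b^4 - 8.32*b^3 + 9.71*b^2 - 1.53*b + 0.44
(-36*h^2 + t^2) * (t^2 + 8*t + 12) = -36*h^2*t^2 - 288*h^2*t - 432*h^2 + t^4 + 8*t^3 + 12*t^2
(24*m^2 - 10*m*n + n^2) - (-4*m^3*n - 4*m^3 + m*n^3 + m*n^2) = 4*m^3*n + 4*m^3 + 24*m^2 - m*n^3 - m*n^2 - 10*m*n + n^2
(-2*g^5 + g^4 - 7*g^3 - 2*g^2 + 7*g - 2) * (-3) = 6*g^5 - 3*g^4 + 21*g^3 + 6*g^2 - 21*g + 6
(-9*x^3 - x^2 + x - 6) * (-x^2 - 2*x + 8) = 9*x^5 + 19*x^4 - 71*x^3 - 4*x^2 + 20*x - 48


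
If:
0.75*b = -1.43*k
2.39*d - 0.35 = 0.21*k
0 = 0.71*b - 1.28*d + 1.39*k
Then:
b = 4.69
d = -0.07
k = -2.46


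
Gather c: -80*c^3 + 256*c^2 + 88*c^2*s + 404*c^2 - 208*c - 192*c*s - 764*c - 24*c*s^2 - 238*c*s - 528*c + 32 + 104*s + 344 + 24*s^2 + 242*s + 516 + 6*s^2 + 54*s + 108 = -80*c^3 + c^2*(88*s + 660) + c*(-24*s^2 - 430*s - 1500) + 30*s^2 + 400*s + 1000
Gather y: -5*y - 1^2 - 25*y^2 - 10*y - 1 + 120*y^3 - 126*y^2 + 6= 120*y^3 - 151*y^2 - 15*y + 4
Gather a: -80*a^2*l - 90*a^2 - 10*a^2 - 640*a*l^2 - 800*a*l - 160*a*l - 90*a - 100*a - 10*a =a^2*(-80*l - 100) + a*(-640*l^2 - 960*l - 200)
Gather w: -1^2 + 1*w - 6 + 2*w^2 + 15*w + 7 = 2*w^2 + 16*w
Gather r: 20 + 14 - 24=10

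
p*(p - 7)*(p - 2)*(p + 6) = p^4 - 3*p^3 - 40*p^2 + 84*p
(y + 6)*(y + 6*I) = y^2 + 6*y + 6*I*y + 36*I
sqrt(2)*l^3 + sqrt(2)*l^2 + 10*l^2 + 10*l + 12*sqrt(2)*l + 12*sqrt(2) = (l + 2*sqrt(2))*(l + 3*sqrt(2))*(sqrt(2)*l + sqrt(2))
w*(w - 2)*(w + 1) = w^3 - w^2 - 2*w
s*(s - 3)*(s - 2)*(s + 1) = s^4 - 4*s^3 + s^2 + 6*s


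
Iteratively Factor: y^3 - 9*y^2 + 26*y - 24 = (y - 3)*(y^2 - 6*y + 8) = (y - 3)*(y - 2)*(y - 4)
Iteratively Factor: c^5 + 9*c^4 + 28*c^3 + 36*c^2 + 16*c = (c + 4)*(c^4 + 5*c^3 + 8*c^2 + 4*c) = (c + 2)*(c + 4)*(c^3 + 3*c^2 + 2*c) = c*(c + 2)*(c + 4)*(c^2 + 3*c + 2) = c*(c + 1)*(c + 2)*(c + 4)*(c + 2)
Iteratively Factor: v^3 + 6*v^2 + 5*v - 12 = (v - 1)*(v^2 + 7*v + 12) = (v - 1)*(v + 3)*(v + 4)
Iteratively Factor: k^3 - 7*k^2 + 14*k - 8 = (k - 4)*(k^2 - 3*k + 2) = (k - 4)*(k - 1)*(k - 2)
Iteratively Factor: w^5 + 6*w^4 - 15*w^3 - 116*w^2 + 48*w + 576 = (w + 4)*(w^4 + 2*w^3 - 23*w^2 - 24*w + 144) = (w + 4)^2*(w^3 - 2*w^2 - 15*w + 36) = (w - 3)*(w + 4)^2*(w^2 + w - 12) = (w - 3)*(w + 4)^3*(w - 3)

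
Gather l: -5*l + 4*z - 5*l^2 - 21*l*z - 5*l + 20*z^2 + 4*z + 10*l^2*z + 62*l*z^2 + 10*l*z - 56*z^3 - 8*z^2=l^2*(10*z - 5) + l*(62*z^2 - 11*z - 10) - 56*z^3 + 12*z^2 + 8*z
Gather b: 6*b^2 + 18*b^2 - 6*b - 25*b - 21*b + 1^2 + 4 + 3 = 24*b^2 - 52*b + 8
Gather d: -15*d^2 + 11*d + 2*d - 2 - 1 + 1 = -15*d^2 + 13*d - 2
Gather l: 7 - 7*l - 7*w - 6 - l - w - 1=-8*l - 8*w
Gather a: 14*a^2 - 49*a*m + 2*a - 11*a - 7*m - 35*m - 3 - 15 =14*a^2 + a*(-49*m - 9) - 42*m - 18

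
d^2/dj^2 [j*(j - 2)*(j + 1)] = 6*j - 2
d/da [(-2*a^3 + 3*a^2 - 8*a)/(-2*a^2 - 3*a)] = (4*a^2 + 12*a - 25)/(4*a^2 + 12*a + 9)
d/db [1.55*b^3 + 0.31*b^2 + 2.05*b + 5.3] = 4.65*b^2 + 0.62*b + 2.05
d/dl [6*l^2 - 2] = 12*l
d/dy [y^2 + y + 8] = 2*y + 1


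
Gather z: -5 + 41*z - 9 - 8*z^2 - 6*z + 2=-8*z^2 + 35*z - 12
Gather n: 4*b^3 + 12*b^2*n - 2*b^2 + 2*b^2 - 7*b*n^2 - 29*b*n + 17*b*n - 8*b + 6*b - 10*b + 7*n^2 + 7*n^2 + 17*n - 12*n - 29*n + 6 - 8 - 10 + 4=4*b^3 - 12*b + n^2*(14 - 7*b) + n*(12*b^2 - 12*b - 24) - 8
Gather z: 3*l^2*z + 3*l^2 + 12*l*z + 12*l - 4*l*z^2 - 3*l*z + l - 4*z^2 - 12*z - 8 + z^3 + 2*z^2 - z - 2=3*l^2 + 13*l + z^3 + z^2*(-4*l - 2) + z*(3*l^2 + 9*l - 13) - 10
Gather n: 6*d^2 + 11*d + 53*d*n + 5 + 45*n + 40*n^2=6*d^2 + 11*d + 40*n^2 + n*(53*d + 45) + 5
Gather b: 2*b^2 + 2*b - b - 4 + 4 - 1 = 2*b^2 + b - 1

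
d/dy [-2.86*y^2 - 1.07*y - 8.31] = -5.72*y - 1.07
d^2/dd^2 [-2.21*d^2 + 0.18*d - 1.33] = -4.42000000000000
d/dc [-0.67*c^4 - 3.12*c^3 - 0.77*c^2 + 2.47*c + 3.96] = -2.68*c^3 - 9.36*c^2 - 1.54*c + 2.47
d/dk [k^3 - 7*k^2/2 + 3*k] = 3*k^2 - 7*k + 3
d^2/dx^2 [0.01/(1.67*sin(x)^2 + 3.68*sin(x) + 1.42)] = (-0.111556*sin(x)^4 - 0.184368*sin(x)^3 + 0.126766*sin(x)^2 + 0.420992*sin(x) + 0.22342)/(1.67*sin(x)^2 + 3.68*sin(x) + 1.42)^3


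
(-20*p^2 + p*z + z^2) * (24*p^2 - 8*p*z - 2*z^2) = -480*p^4 + 184*p^3*z + 56*p^2*z^2 - 10*p*z^3 - 2*z^4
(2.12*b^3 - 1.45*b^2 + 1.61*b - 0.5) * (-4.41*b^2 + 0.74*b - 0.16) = -9.3492*b^5 + 7.9633*b^4 - 8.5123*b^3 + 3.6284*b^2 - 0.6276*b + 0.08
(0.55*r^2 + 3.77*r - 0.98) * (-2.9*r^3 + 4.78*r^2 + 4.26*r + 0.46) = -1.595*r^5 - 8.304*r^4 + 23.2056*r^3 + 11.6288*r^2 - 2.4406*r - 0.4508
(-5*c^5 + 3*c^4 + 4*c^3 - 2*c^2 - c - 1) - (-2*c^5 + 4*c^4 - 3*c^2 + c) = -3*c^5 - c^4 + 4*c^3 + c^2 - 2*c - 1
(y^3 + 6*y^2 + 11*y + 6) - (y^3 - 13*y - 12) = 6*y^2 + 24*y + 18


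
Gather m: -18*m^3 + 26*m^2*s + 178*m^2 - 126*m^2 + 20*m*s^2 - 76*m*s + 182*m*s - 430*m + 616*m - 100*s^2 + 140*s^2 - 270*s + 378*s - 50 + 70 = -18*m^3 + m^2*(26*s + 52) + m*(20*s^2 + 106*s + 186) + 40*s^2 + 108*s + 20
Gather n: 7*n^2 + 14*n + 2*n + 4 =7*n^2 + 16*n + 4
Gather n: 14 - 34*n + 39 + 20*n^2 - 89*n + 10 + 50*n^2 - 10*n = 70*n^2 - 133*n + 63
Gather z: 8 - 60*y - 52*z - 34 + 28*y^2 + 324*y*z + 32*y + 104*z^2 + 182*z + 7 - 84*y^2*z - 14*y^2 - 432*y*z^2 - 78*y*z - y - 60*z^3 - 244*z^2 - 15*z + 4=14*y^2 - 29*y - 60*z^3 + z^2*(-432*y - 140) + z*(-84*y^2 + 246*y + 115) - 15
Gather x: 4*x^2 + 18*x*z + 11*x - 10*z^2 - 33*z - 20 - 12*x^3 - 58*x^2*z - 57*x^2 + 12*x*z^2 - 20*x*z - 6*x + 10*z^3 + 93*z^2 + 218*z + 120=-12*x^3 + x^2*(-58*z - 53) + x*(12*z^2 - 2*z + 5) + 10*z^3 + 83*z^2 + 185*z + 100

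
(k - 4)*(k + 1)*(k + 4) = k^3 + k^2 - 16*k - 16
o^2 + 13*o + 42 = (o + 6)*(o + 7)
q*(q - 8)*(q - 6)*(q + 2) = q^4 - 12*q^3 + 20*q^2 + 96*q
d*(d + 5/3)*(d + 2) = d^3 + 11*d^2/3 + 10*d/3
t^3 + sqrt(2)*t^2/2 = t^2*(t + sqrt(2)/2)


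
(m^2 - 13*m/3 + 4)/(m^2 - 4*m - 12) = (-m^2 + 13*m/3 - 4)/(-m^2 + 4*m + 12)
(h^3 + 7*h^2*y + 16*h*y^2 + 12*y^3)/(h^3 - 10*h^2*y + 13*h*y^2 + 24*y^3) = (h^3 + 7*h^2*y + 16*h*y^2 + 12*y^3)/(h^3 - 10*h^2*y + 13*h*y^2 + 24*y^3)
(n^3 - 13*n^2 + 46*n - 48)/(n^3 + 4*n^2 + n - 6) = (n^3 - 13*n^2 + 46*n - 48)/(n^3 + 4*n^2 + n - 6)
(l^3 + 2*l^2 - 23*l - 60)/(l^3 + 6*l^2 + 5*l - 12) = (l - 5)/(l - 1)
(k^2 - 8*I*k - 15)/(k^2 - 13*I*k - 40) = (k - 3*I)/(k - 8*I)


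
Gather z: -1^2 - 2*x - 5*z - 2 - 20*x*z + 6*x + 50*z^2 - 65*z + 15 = 4*x + 50*z^2 + z*(-20*x - 70) + 12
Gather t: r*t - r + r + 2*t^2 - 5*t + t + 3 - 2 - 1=2*t^2 + t*(r - 4)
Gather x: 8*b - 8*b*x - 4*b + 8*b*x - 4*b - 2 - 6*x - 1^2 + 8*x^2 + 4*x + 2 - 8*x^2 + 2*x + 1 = 0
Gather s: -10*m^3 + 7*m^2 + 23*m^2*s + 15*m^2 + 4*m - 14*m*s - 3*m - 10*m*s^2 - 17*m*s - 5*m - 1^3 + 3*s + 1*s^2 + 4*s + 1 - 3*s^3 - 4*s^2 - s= -10*m^3 + 22*m^2 - 4*m - 3*s^3 + s^2*(-10*m - 3) + s*(23*m^2 - 31*m + 6)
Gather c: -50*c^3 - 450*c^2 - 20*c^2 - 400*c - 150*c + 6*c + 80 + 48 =-50*c^3 - 470*c^2 - 544*c + 128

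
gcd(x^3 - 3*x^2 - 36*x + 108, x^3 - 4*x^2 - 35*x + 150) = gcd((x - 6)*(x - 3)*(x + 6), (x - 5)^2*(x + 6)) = x + 6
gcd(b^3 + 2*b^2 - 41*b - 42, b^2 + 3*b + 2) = b + 1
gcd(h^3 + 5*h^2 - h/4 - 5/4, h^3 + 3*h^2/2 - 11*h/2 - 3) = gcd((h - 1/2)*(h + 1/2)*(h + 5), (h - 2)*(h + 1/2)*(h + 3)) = h + 1/2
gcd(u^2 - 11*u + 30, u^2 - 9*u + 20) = u - 5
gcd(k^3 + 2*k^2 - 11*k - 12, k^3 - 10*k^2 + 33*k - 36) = k - 3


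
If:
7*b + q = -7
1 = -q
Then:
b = -6/7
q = -1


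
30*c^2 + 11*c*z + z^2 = (5*c + z)*(6*c + z)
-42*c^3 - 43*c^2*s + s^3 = (-7*c + s)*(c + s)*(6*c + s)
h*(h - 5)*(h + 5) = h^3 - 25*h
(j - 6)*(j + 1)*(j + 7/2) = j^3 - 3*j^2/2 - 47*j/2 - 21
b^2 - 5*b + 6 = (b - 3)*(b - 2)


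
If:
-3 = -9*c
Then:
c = 1/3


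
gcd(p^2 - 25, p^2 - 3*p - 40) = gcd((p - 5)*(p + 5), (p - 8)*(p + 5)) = p + 5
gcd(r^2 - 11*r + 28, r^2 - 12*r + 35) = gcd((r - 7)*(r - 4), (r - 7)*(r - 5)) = r - 7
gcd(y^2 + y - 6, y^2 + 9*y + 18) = y + 3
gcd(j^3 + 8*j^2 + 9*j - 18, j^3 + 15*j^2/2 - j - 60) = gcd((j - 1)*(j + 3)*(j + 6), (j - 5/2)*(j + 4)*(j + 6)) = j + 6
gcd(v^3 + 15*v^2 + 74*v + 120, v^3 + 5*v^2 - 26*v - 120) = v^2 + 10*v + 24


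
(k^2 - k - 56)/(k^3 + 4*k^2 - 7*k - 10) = (k^2 - k - 56)/(k^3 + 4*k^2 - 7*k - 10)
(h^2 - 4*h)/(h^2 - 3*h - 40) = h*(4 - h)/(-h^2 + 3*h + 40)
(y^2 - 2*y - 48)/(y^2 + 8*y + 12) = (y - 8)/(y + 2)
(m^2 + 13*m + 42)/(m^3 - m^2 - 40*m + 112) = (m + 6)/(m^2 - 8*m + 16)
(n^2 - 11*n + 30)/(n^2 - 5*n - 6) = (n - 5)/(n + 1)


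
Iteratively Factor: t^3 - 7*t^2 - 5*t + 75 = (t - 5)*(t^2 - 2*t - 15) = (t - 5)*(t + 3)*(t - 5)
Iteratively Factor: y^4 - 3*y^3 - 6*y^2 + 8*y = (y)*(y^3 - 3*y^2 - 6*y + 8) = y*(y - 1)*(y^2 - 2*y - 8) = y*(y - 4)*(y - 1)*(y + 2)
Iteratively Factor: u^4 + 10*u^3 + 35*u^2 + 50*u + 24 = (u + 1)*(u^3 + 9*u^2 + 26*u + 24) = (u + 1)*(u + 3)*(u^2 + 6*u + 8) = (u + 1)*(u + 2)*(u + 3)*(u + 4)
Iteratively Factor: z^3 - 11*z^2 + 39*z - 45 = (z - 3)*(z^2 - 8*z + 15) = (z - 5)*(z - 3)*(z - 3)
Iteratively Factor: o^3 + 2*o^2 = (o)*(o^2 + 2*o) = o^2*(o + 2)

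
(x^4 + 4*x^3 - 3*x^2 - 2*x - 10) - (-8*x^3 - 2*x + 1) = x^4 + 12*x^3 - 3*x^2 - 11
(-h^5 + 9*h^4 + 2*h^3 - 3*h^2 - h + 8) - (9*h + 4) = -h^5 + 9*h^4 + 2*h^3 - 3*h^2 - 10*h + 4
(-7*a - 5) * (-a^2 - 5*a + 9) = 7*a^3 + 40*a^2 - 38*a - 45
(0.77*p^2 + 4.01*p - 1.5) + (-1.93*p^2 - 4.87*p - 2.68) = -1.16*p^2 - 0.86*p - 4.18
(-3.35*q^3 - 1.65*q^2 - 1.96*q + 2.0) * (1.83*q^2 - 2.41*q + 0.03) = -6.1305*q^5 + 5.054*q^4 + 0.2892*q^3 + 8.3341*q^2 - 4.8788*q + 0.06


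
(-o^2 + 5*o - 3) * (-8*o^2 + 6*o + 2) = 8*o^4 - 46*o^3 + 52*o^2 - 8*o - 6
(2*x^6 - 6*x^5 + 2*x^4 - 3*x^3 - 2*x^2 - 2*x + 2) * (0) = 0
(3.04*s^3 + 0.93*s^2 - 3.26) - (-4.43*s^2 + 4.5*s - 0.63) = 3.04*s^3 + 5.36*s^2 - 4.5*s - 2.63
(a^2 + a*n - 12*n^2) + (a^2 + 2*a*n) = 2*a^2 + 3*a*n - 12*n^2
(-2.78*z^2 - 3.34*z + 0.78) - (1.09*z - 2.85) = -2.78*z^2 - 4.43*z + 3.63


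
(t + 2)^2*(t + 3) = t^3 + 7*t^2 + 16*t + 12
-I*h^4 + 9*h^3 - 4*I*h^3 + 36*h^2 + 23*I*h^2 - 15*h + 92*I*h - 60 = (h + 4)*(h + 3*I)*(h + 5*I)*(-I*h + 1)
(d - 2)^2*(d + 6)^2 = d^4 + 8*d^3 - 8*d^2 - 96*d + 144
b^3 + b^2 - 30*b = b*(b - 5)*(b + 6)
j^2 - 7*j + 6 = (j - 6)*(j - 1)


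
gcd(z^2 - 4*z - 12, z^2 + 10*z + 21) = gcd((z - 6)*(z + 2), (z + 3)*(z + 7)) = 1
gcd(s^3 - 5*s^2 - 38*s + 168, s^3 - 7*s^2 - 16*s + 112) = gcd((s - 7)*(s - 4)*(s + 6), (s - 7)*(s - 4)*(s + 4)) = s^2 - 11*s + 28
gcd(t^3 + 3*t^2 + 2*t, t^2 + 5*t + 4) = t + 1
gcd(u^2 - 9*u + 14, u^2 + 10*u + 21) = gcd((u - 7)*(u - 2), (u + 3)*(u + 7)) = 1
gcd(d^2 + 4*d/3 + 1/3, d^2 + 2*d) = 1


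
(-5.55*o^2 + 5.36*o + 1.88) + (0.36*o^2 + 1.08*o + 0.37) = -5.19*o^2 + 6.44*o + 2.25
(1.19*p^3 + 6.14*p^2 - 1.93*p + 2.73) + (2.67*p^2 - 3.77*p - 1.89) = 1.19*p^3 + 8.81*p^2 - 5.7*p + 0.84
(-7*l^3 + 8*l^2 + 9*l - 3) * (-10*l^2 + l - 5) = 70*l^5 - 87*l^4 - 47*l^3 - l^2 - 48*l + 15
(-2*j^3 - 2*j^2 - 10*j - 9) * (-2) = 4*j^3 + 4*j^2 + 20*j + 18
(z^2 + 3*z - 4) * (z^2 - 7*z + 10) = z^4 - 4*z^3 - 15*z^2 + 58*z - 40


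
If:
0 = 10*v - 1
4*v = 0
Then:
No Solution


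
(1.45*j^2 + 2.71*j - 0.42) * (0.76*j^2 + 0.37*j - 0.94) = 1.102*j^4 + 2.5961*j^3 - 0.6795*j^2 - 2.7028*j + 0.3948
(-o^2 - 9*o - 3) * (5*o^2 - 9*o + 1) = -5*o^4 - 36*o^3 + 65*o^2 + 18*o - 3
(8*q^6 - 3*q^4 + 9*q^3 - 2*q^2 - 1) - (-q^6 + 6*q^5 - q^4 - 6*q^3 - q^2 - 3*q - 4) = 9*q^6 - 6*q^5 - 2*q^4 + 15*q^3 - q^2 + 3*q + 3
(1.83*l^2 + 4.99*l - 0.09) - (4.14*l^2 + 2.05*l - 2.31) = -2.31*l^2 + 2.94*l + 2.22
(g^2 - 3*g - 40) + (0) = g^2 - 3*g - 40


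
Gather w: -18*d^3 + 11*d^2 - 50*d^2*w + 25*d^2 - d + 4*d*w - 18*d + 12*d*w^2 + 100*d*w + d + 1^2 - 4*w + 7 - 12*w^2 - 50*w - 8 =-18*d^3 + 36*d^2 - 18*d + w^2*(12*d - 12) + w*(-50*d^2 + 104*d - 54)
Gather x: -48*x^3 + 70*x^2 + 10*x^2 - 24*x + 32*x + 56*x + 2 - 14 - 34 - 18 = -48*x^3 + 80*x^2 + 64*x - 64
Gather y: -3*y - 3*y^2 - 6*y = -3*y^2 - 9*y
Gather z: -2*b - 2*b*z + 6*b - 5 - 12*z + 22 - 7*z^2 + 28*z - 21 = 4*b - 7*z^2 + z*(16 - 2*b) - 4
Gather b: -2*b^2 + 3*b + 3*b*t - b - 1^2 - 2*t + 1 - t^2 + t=-2*b^2 + b*(3*t + 2) - t^2 - t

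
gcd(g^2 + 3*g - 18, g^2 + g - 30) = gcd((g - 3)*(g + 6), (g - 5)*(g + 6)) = g + 6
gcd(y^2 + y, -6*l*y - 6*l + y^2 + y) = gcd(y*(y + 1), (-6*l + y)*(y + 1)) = y + 1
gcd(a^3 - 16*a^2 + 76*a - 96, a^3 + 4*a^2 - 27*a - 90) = 1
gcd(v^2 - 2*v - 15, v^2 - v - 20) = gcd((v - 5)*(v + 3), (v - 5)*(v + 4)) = v - 5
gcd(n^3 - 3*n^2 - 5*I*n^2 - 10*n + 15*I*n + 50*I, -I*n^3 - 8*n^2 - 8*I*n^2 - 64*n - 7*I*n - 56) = 1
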